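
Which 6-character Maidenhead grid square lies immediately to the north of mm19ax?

MN10aa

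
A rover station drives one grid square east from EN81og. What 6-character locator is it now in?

EN81pg

Longitude subsquare o = 14; +1 → 15 = p.
The latitude characters are unchanged.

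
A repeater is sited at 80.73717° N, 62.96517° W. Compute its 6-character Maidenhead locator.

FR80mr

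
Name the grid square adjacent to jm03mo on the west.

JM03lo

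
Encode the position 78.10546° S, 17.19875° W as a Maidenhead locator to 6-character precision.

IB11jv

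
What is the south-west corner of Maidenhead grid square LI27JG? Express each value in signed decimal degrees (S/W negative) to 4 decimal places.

-2.7500, 44.7500

Field L=11, I=8: +11·20° lon, +8·10° lat → SW at lon 40°, lat -10°.
Square 2, 7: +2·2° lon, +7·1° lat → SW at lon 44°, lat -3°.
Subsquare j=9, g=6: +9·0.0833333° lon, +6·0.0416667° lat → SW at lon 44.75°, lat -2.75°.
latitude -2.7500, longitude 44.7500.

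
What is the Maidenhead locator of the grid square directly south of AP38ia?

AP37ix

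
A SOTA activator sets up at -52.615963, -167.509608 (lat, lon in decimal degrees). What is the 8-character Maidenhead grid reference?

AD67fj82

Offset from 180°W / 90°S: lon 12.49039°, lat 37.38404°.
Field: 12.49039/20 → 0 → A, 37.38404/10 → 3 → D; chars AD.
Square: 12.49039/2 → 6, 7.38404/1 → 7; chars 67.
Subsquare: 0.49039/0.0833333 → 5 → f, 0.38404/0.0416667 → 9 → j; chars fj.
Extended square: 0.07373/0.00833333 → 8, 0.00904/0.00416667 → 2; chars 82.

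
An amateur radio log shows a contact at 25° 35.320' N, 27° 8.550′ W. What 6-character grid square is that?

HL65ko

Shift to the Maidenhead origin (180°W, 90°S): lon 152.8575, lat 115.5887.
Field: 152.8575/20 → 7 → H, 115.5887/10 → 11 → L; chars HL.
Square: 12.8575/2 → 6, 5.5887/1 → 5; chars 65.
Subsquare: 0.8575/0.0833333 → 10 → k, 0.5887/0.0416667 → 14 → o; chars ko.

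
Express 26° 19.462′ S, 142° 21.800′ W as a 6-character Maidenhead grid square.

BG83tq

Offset from 180°W / 90°S: lon 37.6367°, lat 63.6756°.
Field: 37.6367/20 → 1 → B, 63.6756/10 → 6 → G; chars BG.
Square: 17.6367/2 → 8, 3.6756/1 → 3; chars 83.
Subsquare: 1.6367/0.0833333 → 19 → t, 0.6756/0.0416667 → 16 → q; chars tq.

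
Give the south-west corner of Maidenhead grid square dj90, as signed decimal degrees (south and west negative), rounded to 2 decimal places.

0.00, -102.00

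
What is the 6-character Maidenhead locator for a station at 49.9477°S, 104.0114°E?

Add 180° to longitude and 90° to latitude: 284.0114, 40.0523.
Field: 284.0114/20 → 14 → O, 40.0523/10 → 4 → E; chars OE.
Square: 4.0114/2 → 2, 0.0523/1 → 0; chars 20.
Subsquare: 0.0114/0.0833333 → 0 → a, 0.0523/0.0416667 → 1 → b; chars ab.

OE20ab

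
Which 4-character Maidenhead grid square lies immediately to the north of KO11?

Latitude square 1; +1 → 2.
The longitude characters are unchanged.

KO12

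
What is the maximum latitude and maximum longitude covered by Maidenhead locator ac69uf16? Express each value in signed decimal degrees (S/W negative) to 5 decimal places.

-60.76250, -166.31667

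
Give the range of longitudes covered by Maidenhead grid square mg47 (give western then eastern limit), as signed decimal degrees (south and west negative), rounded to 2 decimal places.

Field M=12, G=6: +12·20° lon, +6·10° lat → SW at lon 60°, lat -30°.
Square 4, 7: +4·2° lon, +7·1° lat → SW at lon 68°, lat -23°.
Cell spans 2° lon × 1° lat.
west 68.00, east 70.00.

68.00, 70.00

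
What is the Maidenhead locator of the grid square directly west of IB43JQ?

Longitude subsquare j = 9; −1 → 8 = i.
The latitude characters are unchanged.

IB43iq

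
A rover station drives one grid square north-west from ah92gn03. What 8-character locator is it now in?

AH92fn94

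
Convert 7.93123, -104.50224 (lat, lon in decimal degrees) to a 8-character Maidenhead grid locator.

DJ77rw93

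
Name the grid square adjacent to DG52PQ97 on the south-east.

Longitude extended square 9; +1 → 10, wraps to 0, carry into subsquare.
Longitude subsquare p = 15; +1 → 16 = q.
Latitude extended square 7; −1 → 6.

DG52qq06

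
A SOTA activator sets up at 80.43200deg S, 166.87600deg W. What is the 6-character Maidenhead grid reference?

Shift to the Maidenhead origin (180°W, 90°S): lon 13.1240, lat 9.5680.
Field (20°×10°, letters A–R): 13.1240/20 → 0 → A, 9.5680/10 → 0 → A; chars AA.
Square (2°×1°, digits 0–9): 13.1240/2 → 6, 9.5680/1 → 9; chars 69.
Subsquare (5′×2.5′, letters a–x): 1.1240/0.0833333 → 13 → n, 0.5680/0.0416667 → 13 → n; chars nn.

AA69nn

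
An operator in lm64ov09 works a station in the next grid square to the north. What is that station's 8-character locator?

Latitude extended square 9; +1 → 10, wraps to 0, carry into subsquare.
Latitude subsquare v = 21; +1 → 22 = w.
The longitude characters are unchanged.

LM64ow00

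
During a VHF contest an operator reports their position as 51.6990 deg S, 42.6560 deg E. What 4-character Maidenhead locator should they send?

LD18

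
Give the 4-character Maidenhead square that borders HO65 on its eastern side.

HO75

Longitude square 6; +1 → 7.
The latitude characters are unchanged.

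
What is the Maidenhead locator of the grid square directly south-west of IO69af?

Longitude subsquare a = 0; −1 → -1, wraps to 23 = x, carry into square.
Longitude square 6; −1 → 5.
Latitude subsquare f = 5; −1 → 4 = e.

IO59xe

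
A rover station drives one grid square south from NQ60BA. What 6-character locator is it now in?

Latitude subsquare a = 0; −1 → -1, wraps to 23 = x, carry into square.
Latitude square 0; −1 → -1, wraps to 9, carry into field.
Latitude field Q = 16; −1 → 15 = P.
The longitude characters are unchanged.

NP69bx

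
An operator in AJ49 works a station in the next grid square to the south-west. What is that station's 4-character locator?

AJ38

Longitude square 4; −1 → 3.
Latitude square 9; −1 → 8.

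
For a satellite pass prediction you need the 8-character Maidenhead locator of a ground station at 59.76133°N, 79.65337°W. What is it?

FO09es12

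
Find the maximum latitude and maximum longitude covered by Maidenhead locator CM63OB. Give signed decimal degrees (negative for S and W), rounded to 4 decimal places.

33.0833, -126.7500

Field C=2, M=12: +2·20° lon, +12·10° lat → SW at lon -140°, lat 30°.
Square 6, 3: +6·2° lon, +3·1° lat → SW at lon -128°, lat 33°.
Subsquare o=14, b=1: +14·0.0833333° lon, +1·0.0416667° lat → SW at lon -126.833°, lat 33.0417°.
Cell spans 0.0833333° lon × 0.0416667° lat. NE corner is SW corner plus one full cell.
latitude 33.0833, longitude -126.7500.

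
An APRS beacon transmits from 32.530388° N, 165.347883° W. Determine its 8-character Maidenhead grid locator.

Add 180° to longitude and 90° to latitude: 14.65212, 122.53039.
Field (20°×10°, letters A–R): lon ⌊14.65212/20⌋ = 0 → A; lat ⌊122.53039/10⌋ = 12 → M.
Square (2°×1°, digits 0–9): lon ⌊14.65212/2⌋ = 7; lat ⌊2.53039/1⌋ = 2.
Subsquare (5′×2.5′, letters a–x): lon ⌊0.65212/0.0833333⌋ = 7 → h; lat ⌊0.53039/0.0416667⌋ = 12 → m.
Extended square (30″×15″, digits 0–9): lon ⌊0.06878/0.00833333⌋ = 8; lat ⌊0.03039/0.00416667⌋ = 7.

AM72hm87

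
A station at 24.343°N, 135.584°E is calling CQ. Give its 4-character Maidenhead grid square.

PL74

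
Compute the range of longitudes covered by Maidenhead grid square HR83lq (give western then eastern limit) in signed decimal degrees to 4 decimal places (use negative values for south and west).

Field H=7, R=17: +7·20° lon, +17·10° lat → SW at lon -40°, lat 80°.
Square 8, 3: +8·2° lon, +3·1° lat → SW at lon -24°, lat 83°.
Subsquare l=11, q=16: +11·0.0833333° lon, +16·0.0416667° lat → SW at lon -23.0833°, lat 83.6667°.
Cell spans 0.0833333° lon × 0.0416667° lat.
west -23.0833, east -23.0000.

-23.0833, -23.0000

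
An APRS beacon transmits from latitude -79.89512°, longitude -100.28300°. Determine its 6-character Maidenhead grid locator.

Add 180° to longitude and 90° to latitude: 79.7170, 10.1049.
Field: 79.7170/20 → 3 → D, 10.1049/10 → 1 → B; chars DB.
Square: 19.7170/2 → 9, 0.1049/1 → 0; chars 90.
Subsquare: 1.7170/0.0833333 → 20 → u, 0.1049/0.0416667 → 2 → c; chars uc.

DB90uc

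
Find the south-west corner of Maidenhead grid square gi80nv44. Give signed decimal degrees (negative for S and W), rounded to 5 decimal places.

-9.10833, -42.88333

Field G=6, I=8: +6·20° lon, +8·10° lat → SW at lon -60°, lat -10°.
Square 8, 0: +8·2° lon, +0·1° lat → SW at lon -44°, lat -10°.
Subsquare n=13, v=21: +13·0.0833333° lon, +21·0.0416667° lat → SW at lon -42.9167°, lat -9.125°.
Extended square 4, 4: +4·0.00833333° lon, +4·0.00416667° lat → SW at lon -42.8833°, lat -9.10833°.
latitude -9.10833, longitude -42.88333.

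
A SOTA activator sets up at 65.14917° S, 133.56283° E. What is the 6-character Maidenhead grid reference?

PC64su

Shift to the Maidenhead origin (180°W, 90°S): lon 313.5628, lat 24.8508.
Field (20°×10°, letters A–R): lon ⌊313.5628/20⌋ = 15 → P; lat ⌊24.8508/10⌋ = 2 → C.
Square (2°×1°, digits 0–9): lon ⌊13.5628/2⌋ = 6; lat ⌊4.8508/1⌋ = 4.
Subsquare (5′×2.5′, letters a–x): lon ⌊1.5628/0.0833333⌋ = 18 → s; lat ⌊0.8508/0.0416667⌋ = 20 → u.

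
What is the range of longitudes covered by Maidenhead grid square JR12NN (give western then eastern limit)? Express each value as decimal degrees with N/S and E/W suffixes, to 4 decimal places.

Field J=9, R=17: +9·20° lon, +17·10° lat → SW at lon 0°, lat 80°.
Square 1, 2: +1·2° lon, +2·1° lat → SW at lon 2°, lat 82°.
Subsquare n=13, n=13: +13·0.0833333° lon, +13·0.0416667° lat → SW at lon 3.08333°, lat 82.5417°.
Cell spans 0.0833333° lon × 0.0416667° lat.
west 3.0833° E, east 3.1667° E.

3.0833° E, 3.1667° E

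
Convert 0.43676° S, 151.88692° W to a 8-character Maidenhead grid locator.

BI49bn35

Shift to the Maidenhead origin (180°W, 90°S): lon 28.11308, lat 89.56324.
Field: lon ⌊28.11308/20⌋ = 1 → B; lat ⌊89.56324/10⌋ = 8 → I.
Square: lon ⌊8.11308/2⌋ = 4; lat ⌊9.56324/1⌋ = 9.
Subsquare: lon ⌊0.11308/0.0833333⌋ = 1 → b; lat ⌊0.56324/0.0416667⌋ = 13 → n.
Extended square: lon ⌊0.02975/0.00833333⌋ = 3; lat ⌊0.02157/0.00416667⌋ = 5.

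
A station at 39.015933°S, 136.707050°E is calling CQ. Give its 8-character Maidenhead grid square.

Add 180° to longitude and 90° to latitude: 316.70705, 50.98407.
Field: 316.70705/20 → 15 → P, 50.98407/10 → 5 → F; chars PF.
Square: 16.70705/2 → 8, 0.98407/1 → 0; chars 80.
Subsquare: 0.70705/0.0833333 → 8 → i, 0.98407/0.0416667 → 23 → x; chars ix.
Extended square: 0.04038/0.00833333 → 4, 0.02573/0.00416667 → 6; chars 46.

PF80ix46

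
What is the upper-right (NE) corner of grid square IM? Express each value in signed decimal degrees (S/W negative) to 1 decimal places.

40.0, 0.0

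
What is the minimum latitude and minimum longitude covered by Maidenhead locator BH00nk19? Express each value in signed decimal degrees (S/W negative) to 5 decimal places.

-19.54583, -158.90833

Field B=1, H=7: +1·20° lon, +7·10° lat → SW at lon -160°, lat -20°.
Square 0, 0: +0·2° lon, +0·1° lat → SW at lon -160°, lat -20°.
Subsquare n=13, k=10: +13·0.0833333° lon, +10·0.0416667° lat → SW at lon -158.917°, lat -19.5833°.
Extended square 1, 9: +1·0.00833333° lon, +9·0.00416667° lat → SW at lon -158.908°, lat -19.5458°.
latitude -19.54583, longitude -158.90833.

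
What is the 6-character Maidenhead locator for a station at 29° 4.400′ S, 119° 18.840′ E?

OG90pw

Add 180° to longitude and 90° to latitude: 299.3140, 60.9267.
Field (20°×10°, letters A–R): 299.3140/20 → 14 → O, 60.9267/10 → 6 → G; chars OG.
Square (2°×1°, digits 0–9): 19.3140/2 → 9, 0.9267/1 → 0; chars 90.
Subsquare (5′×2.5′, letters a–x): 1.3140/0.0833333 → 15 → p, 0.9267/0.0416667 → 22 → w; chars pw.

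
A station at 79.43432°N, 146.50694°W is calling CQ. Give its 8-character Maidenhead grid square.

Add 180° to longitude and 90° to latitude: 33.49306, 169.43432.
Field (20°×10°, letters A–R): lon ⌊33.49306/20⌋ = 1 → B; lat ⌊169.43432/10⌋ = 16 → Q.
Square (2°×1°, digits 0–9): lon ⌊13.49306/2⌋ = 6; lat ⌊9.43432/1⌋ = 9.
Subsquare (5′×2.5′, letters a–x): lon ⌊1.49306/0.0833333⌋ = 17 → r; lat ⌊0.43432/0.0416667⌋ = 10 → k.
Extended square (30″×15″, digits 0–9): lon ⌊0.07639/0.00833333⌋ = 9; lat ⌊0.01765/0.00416667⌋ = 4.

BQ69rk94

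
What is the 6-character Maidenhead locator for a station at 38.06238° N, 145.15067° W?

BM78kb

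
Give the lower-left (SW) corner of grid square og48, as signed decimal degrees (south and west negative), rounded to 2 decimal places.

Field O=14, G=6: +14·20° lon, +6·10° lat → SW at lon 100°, lat -30°.
Square 4, 8: +4·2° lon, +8·1° lat → SW at lon 108°, lat -22°.
latitude -22.00, longitude 108.00.

-22.00, 108.00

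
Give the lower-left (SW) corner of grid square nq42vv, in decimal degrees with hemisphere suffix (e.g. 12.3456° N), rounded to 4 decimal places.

72.8750° N, 89.7500° E

Field N=13, Q=16: +13·20° lon, +16·10° lat → SW at lon 80°, lat 70°.
Square 4, 2: +4·2° lon, +2·1° lat → SW at lon 88°, lat 72°.
Subsquare v=21, v=21: +21·0.0833333° lon, +21·0.0416667° lat → SW at lon 89.75°, lat 72.875°.
latitude 72.8750° N, longitude 89.7500° E.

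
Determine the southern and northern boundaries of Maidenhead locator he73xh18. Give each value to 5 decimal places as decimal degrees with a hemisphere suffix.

Field H=7, E=4: +7·20° lon, +4·10° lat → SW at lon -40°, lat -50°.
Square 7, 3: +7·2° lon, +3·1° lat → SW at lon -26°, lat -47°.
Subsquare x=23, h=7: +23·0.0833333° lon, +7·0.0416667° lat → SW at lon -24.0833°, lat -46.7083°.
Extended square 1, 8: +1·0.00833333° lon, +8·0.00416667° lat → SW at lon -24.075°, lat -46.675°.
Cell spans 0.00833333° lon × 0.00416667° lat.
south 46.67500° S, north 46.67083° S.

46.67500° S, 46.67083° S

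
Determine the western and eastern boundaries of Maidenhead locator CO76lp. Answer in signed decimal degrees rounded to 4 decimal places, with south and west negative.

-125.0833, -125.0000

Field C=2, O=14: +2·20° lon, +14·10° lat → SW at lon -140°, lat 50°.
Square 7, 6: +7·2° lon, +6·1° lat → SW at lon -126°, lat 56°.
Subsquare l=11, p=15: +11·0.0833333° lon, +15·0.0416667° lat → SW at lon -125.083°, lat 56.625°.
Cell spans 0.0833333° lon × 0.0416667° lat.
west -125.0833, east -125.0000.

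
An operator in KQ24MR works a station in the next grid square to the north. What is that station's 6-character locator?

KQ24ms

Latitude subsquare r = 17; +1 → 18 = s.
The longitude characters are unchanged.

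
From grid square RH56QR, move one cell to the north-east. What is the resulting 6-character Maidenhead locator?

RH56rs

Longitude subsquare q = 16; +1 → 17 = r.
Latitude subsquare r = 17; +1 → 18 = s.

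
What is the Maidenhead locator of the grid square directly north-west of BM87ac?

Longitude subsquare a = 0; −1 → -1, wraps to 23 = x, carry into square.
Longitude square 8; −1 → 7.
Latitude subsquare c = 2; +1 → 3 = d.

BM77xd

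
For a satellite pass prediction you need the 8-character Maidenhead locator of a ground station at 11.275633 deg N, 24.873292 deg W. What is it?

Add 180° to longitude and 90° to latitude: 155.12671, 101.27563.
Field: lon ⌊155.12671/20⌋ = 7 → H; lat ⌊101.27563/10⌋ = 10 → K.
Square: lon ⌊15.12671/2⌋ = 7; lat ⌊1.27563/1⌋ = 1.
Subsquare: lon ⌊1.12671/0.0833333⌋ = 13 → n; lat ⌊0.27563/0.0416667⌋ = 6 → g.
Extended square: lon ⌊0.04337/0.00833333⌋ = 5; lat ⌊0.02563/0.00416667⌋ = 6.

HK71ng56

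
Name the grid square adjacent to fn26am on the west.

FN16xm

Longitude subsquare a = 0; −1 → -1, wraps to 23 = x, carry into square.
Longitude square 2; −1 → 1.
The latitude characters are unchanged.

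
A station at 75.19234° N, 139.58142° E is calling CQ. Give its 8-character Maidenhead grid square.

PQ95se96

Add 180° to longitude and 90° to latitude: 319.58142, 165.19234.
Field (20°×10°, letters A–R): 319.58142/20 → 15 → P, 165.19234/10 → 16 → Q; chars PQ.
Square (2°×1°, digits 0–9): 19.58142/2 → 9, 5.19234/1 → 5; chars 95.
Subsquare (5′×2.5′, letters a–x): 1.58142/0.0833333 → 18 → s, 0.19234/0.0416667 → 4 → e; chars se.
Extended square (30″×15″, digits 0–9): 0.08142/0.00833333 → 9, 0.02567/0.00416667 → 6; chars 96.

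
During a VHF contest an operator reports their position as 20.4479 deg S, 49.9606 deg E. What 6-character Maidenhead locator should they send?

Add 180° to longitude and 90° to latitude: 229.9606, 69.5521.
Field (20°×10°, letters A–R): 229.9606/20 → 11 → L, 69.5521/10 → 6 → G; chars LG.
Square (2°×1°, digits 0–9): 9.9606/2 → 4, 9.5521/1 → 9; chars 49.
Subsquare (5′×2.5′, letters a–x): 1.9606/0.0833333 → 23 → x, 0.5521/0.0416667 → 13 → n; chars xn.

LG49xn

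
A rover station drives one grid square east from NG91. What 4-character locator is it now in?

Longitude square 9; +1 → 10, wraps to 0, carry into field.
Longitude field N = 13; +1 → 14 = O.
The latitude characters are unchanged.

OG01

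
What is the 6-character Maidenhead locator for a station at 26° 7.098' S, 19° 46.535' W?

Shift to the Maidenhead origin (180°W, 90°S): lon 160.2244, lat 63.8817.
Field: lon ⌊160.2244/20⌋ = 8 → I; lat ⌊63.8817/10⌋ = 6 → G.
Square: lon ⌊0.2244/2⌋ = 0; lat ⌊3.8817/1⌋ = 3.
Subsquare: lon ⌊0.2244/0.0833333⌋ = 2 → c; lat ⌊0.8817/0.0416667⌋ = 21 → v.

IG03cv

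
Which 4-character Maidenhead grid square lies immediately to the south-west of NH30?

NG29

Longitude square 3; −1 → 2.
Latitude square 0; −1 → -1, wraps to 9, carry into field.
Latitude field H = 7; −1 → 6 = G.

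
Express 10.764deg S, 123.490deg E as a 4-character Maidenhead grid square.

Add 180° to longitude and 90° to latitude: 303.49, 79.24.
Field: 303.49/20 → 15 → P, 79.24/10 → 7 → H; chars PH.
Square: 3.49/2 → 1, 9.24/1 → 9; chars 19.

PH19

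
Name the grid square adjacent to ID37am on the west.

Longitude subsquare a = 0; −1 → -1, wraps to 23 = x, carry into square.
Longitude square 3; −1 → 2.
The latitude characters are unchanged.

ID27xm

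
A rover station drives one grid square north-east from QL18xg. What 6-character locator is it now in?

QL28ah

Longitude subsquare x = 23; +1 → 24, wraps to 0 = a, carry into square.
Longitude square 1; +1 → 2.
Latitude subsquare g = 6; +1 → 7 = h.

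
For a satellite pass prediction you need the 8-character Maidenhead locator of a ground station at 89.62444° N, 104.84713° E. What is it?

OR29ko19

Offset from 180°W / 90°S: lon 284.84713°, lat 179.62444°.
Field: 284.84713/20 → 14 → O, 179.62444/10 → 17 → R; chars OR.
Square: 4.84713/2 → 2, 9.62444/1 → 9; chars 29.
Subsquare: 0.84713/0.0833333 → 10 → k, 0.62444/0.0416667 → 14 → o; chars ko.
Extended square: 0.01380/0.00833333 → 1, 0.04111/0.00416667 → 9; chars 19.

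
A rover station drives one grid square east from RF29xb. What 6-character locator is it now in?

RF39ab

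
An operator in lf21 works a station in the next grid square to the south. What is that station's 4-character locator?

LF20

Latitude square 1; −1 → 0.
The longitude characters are unchanged.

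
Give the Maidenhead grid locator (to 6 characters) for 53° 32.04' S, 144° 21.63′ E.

QD26el

Shift to the Maidenhead origin (180°W, 90°S): lon 324.3605, lat 36.4660.
Field: lon ⌊324.3605/20⌋ = 16 → Q; lat ⌊36.4660/10⌋ = 3 → D.
Square: lon ⌊4.3605/2⌋ = 2; lat ⌊6.4660/1⌋ = 6.
Subsquare: lon ⌊0.3605/0.0833333⌋ = 4 → e; lat ⌊0.4660/0.0416667⌋ = 11 → l.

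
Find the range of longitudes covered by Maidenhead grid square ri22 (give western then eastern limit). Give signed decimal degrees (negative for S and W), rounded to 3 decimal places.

164.000, 166.000

Field R=17, I=8: +17·20° lon, +8·10° lat → SW at lon 160°, lat -10°.
Square 2, 2: +2·2° lon, +2·1° lat → SW at lon 164°, lat -8°.
Cell spans 2° lon × 1° lat.
west 164.000, east 166.000.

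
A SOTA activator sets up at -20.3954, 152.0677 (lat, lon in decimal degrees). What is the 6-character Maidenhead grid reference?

QG69ao

Add 180° to longitude and 90° to latitude: 332.0677, 69.6046.
Field (20°×10°, letters A–R): 332.0677/20 → 16 → Q, 69.6046/10 → 6 → G; chars QG.
Square (2°×1°, digits 0–9): 12.0677/2 → 6, 9.6046/1 → 9; chars 69.
Subsquare (5′×2.5′, letters a–x): 0.0677/0.0833333 → 0 → a, 0.6046/0.0416667 → 14 → o; chars ao.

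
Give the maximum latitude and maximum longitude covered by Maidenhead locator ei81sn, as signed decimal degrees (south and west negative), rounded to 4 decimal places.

-8.4167, -82.4167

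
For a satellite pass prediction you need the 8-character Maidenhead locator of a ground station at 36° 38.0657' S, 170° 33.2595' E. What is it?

Offset from 180°W / 90°S: lon 350.55433°, lat 53.36557°.
Field: 350.55433/20 → 17 → R, 53.36557/10 → 5 → F; chars RF.
Square: 10.55433/2 → 5, 3.36557/1 → 3; chars 53.
Subsquare: 0.55433/0.0833333 → 6 → g, 0.36557/0.0416667 → 8 → i; chars gi.
Extended square: 0.05433/0.00833333 → 6, 0.03224/0.00416667 → 7; chars 67.

RF53gi67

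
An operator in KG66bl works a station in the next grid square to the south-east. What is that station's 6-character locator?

Longitude subsquare b = 1; +1 → 2 = c.
Latitude subsquare l = 11; −1 → 10 = k.

KG66ck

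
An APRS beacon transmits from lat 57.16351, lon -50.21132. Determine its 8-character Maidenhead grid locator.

Add 180° to longitude and 90° to latitude: 129.78868, 147.16351.
Field: lon ⌊129.78868/20⌋ = 6 → G; lat ⌊147.16351/10⌋ = 14 → O.
Square: lon ⌊9.78868/2⌋ = 4; lat ⌊7.16351/1⌋ = 7.
Subsquare: lon ⌊1.78868/0.0833333⌋ = 21 → v; lat ⌊0.16351/0.0416667⌋ = 3 → d.
Extended square: lon ⌊0.03868/0.00833333⌋ = 4; lat ⌊0.03851/0.00416667⌋ = 9.

GO47vd49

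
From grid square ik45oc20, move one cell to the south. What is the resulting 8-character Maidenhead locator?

Latitude extended square 0; −1 → -1, wraps to 9, carry into subsquare.
Latitude subsquare c = 2; −1 → 1 = b.
The longitude characters are unchanged.

IK45ob29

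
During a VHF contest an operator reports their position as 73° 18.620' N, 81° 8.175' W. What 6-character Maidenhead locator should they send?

EQ93kh

Shift to the Maidenhead origin (180°W, 90°S): lon 98.8637, lat 163.3103.
Field (20°×10°, letters A–R): 98.8637/20 → 4 → E, 163.3103/10 → 16 → Q; chars EQ.
Square (2°×1°, digits 0–9): 18.8637/2 → 9, 3.3103/1 → 3; chars 93.
Subsquare (5′×2.5′, letters a–x): 0.8637/0.0833333 → 10 → k, 0.3103/0.0416667 → 7 → h; chars kh.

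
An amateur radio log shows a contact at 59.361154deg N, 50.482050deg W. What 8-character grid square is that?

GO49si26

Offset from 180°W / 90°S: lon 129.51795°, lat 149.36115°.
Field: 129.51795/20 → 6 → G, 149.36115/10 → 14 → O; chars GO.
Square: 9.51795/2 → 4, 9.36115/1 → 9; chars 49.
Subsquare: 1.51795/0.0833333 → 18 → s, 0.36115/0.0416667 → 8 → i; chars si.
Extended square: 0.01795/0.00833333 → 2, 0.02782/0.00416667 → 6; chars 26.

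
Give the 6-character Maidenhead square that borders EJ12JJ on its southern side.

EJ12ji

Latitude subsquare j = 9; −1 → 8 = i.
The longitude characters are unchanged.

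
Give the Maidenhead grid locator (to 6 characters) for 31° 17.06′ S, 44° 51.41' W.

Add 180° to longitude and 90° to latitude: 135.1432, 58.7157.
Field (20°×10°, letters A–R): 135.1432/20 → 6 → G, 58.7157/10 → 5 → F; chars GF.
Square (2°×1°, digits 0–9): 15.1432/2 → 7, 8.7157/1 → 8; chars 78.
Subsquare (5′×2.5′, letters a–x): 1.1432/0.0833333 → 13 → n, 0.7157/0.0416667 → 17 → r; chars nr.

GF78nr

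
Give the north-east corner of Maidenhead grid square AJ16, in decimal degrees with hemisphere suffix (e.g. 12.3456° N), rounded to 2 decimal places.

Field A=0, J=9: +0·20° lon, +9·10° lat → SW at lon -180°, lat 0°.
Square 1, 6: +1·2° lon, +6·1° lat → SW at lon -178°, lat 6°.
Cell spans 2° lon × 1° lat. NE corner is SW corner plus one full cell.
latitude 7.00° N, longitude 176.00° W.

7.00° N, 176.00° W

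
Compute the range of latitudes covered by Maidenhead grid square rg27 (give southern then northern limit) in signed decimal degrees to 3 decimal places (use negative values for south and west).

-23.000, -22.000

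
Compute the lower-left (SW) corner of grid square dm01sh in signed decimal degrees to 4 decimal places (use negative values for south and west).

Field D=3, M=12: +3·20° lon, +12·10° lat → SW at lon -120°, lat 30°.
Square 0, 1: +0·2° lon, +1·1° lat → SW at lon -120°, lat 31°.
Subsquare s=18, h=7: +18·0.0833333° lon, +7·0.0416667° lat → SW at lon -118.5°, lat 31.2917°.
latitude 31.2917, longitude -118.5000.

31.2917, -118.5000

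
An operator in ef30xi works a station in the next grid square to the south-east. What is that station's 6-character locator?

Longitude subsquare x = 23; +1 → 24, wraps to 0 = a, carry into square.
Longitude square 3; +1 → 4.
Latitude subsquare i = 8; −1 → 7 = h.

EF40ah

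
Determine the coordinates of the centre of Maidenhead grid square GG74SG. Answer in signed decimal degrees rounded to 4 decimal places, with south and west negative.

-25.7292, -44.4583

Field G=6, G=6: +6·20° lon, +6·10° lat → SW at lon -60°, lat -30°.
Square 7, 4: +7·2° lon, +4·1° lat → SW at lon -46°, lat -26°.
Subsquare s=18, g=6: +18·0.0833333° lon, +6·0.0416667° lat → SW at lon -44.5°, lat -25.75°.
Cell spans 0.0833333° lon × 0.0416667° lat. Centre is SW corner plus half of each.
latitude -25.7292, longitude -44.4583.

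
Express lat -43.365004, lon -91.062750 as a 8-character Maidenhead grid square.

Shift to the Maidenhead origin (180°W, 90°S): lon 88.93725, lat 46.63500.
Field (20°×10°, letters A–R): lon ⌊88.93725/20⌋ = 4 → E; lat ⌊46.63500/10⌋ = 4 → E.
Square (2°×1°, digits 0–9): lon ⌊8.93725/2⌋ = 4; lat ⌊6.63500/1⌋ = 6.
Subsquare (5′×2.5′, letters a–x): lon ⌊0.93725/0.0833333⌋ = 11 → l; lat ⌊0.63500/0.0416667⌋ = 15 → p.
Extended square (30″×15″, digits 0–9): lon ⌊0.02058/0.00833333⌋ = 2; lat ⌊0.01000/0.00416667⌋ = 2.

EE46lp22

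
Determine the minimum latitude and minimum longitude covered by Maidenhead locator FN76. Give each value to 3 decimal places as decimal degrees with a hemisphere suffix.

46.000° N, 66.000° W

Field F=5, N=13: +5·20° lon, +13·10° lat → SW at lon -80°, lat 40°.
Square 7, 6: +7·2° lon, +6·1° lat → SW at lon -66°, lat 46°.
latitude 46.000° N, longitude 66.000° W.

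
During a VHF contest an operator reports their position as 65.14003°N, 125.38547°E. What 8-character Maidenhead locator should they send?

PP25qd63

Add 180° to longitude and 90° to latitude: 305.38547, 155.14003.
Field (20°×10°, letters A–R): 305.38547/20 → 15 → P, 155.14003/10 → 15 → P; chars PP.
Square (2°×1°, digits 0–9): 5.38547/2 → 2, 5.14003/1 → 5; chars 25.
Subsquare (5′×2.5′, letters a–x): 1.38547/0.0833333 → 16 → q, 0.14003/0.0416667 → 3 → d; chars qd.
Extended square (30″×15″, digits 0–9): 0.05214/0.00833333 → 6, 0.01503/0.00416667 → 3; chars 63.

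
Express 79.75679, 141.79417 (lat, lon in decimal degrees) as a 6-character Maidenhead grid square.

QQ09vs

Shift to the Maidenhead origin (180°W, 90°S): lon 321.7942, lat 169.7568.
Field: lon ⌊321.7942/20⌋ = 16 → Q; lat ⌊169.7568/10⌋ = 16 → Q.
Square: lon ⌊1.7942/2⌋ = 0; lat ⌊9.7568/1⌋ = 9.
Subsquare: lon ⌊1.7942/0.0833333⌋ = 21 → v; lat ⌊0.7568/0.0416667⌋ = 18 → s.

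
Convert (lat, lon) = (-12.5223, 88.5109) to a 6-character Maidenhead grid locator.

NH47gl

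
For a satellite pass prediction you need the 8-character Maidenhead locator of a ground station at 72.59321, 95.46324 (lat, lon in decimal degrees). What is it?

Shift to the Maidenhead origin (180°W, 90°S): lon 275.46324, lat 162.59321.
Field: lon ⌊275.46324/20⌋ = 13 → N; lat ⌊162.59321/10⌋ = 16 → Q.
Square: lon ⌊15.46324/2⌋ = 7; lat ⌊2.59321/1⌋ = 2.
Subsquare: lon ⌊1.46324/0.0833333⌋ = 17 → r; lat ⌊0.59321/0.0416667⌋ = 14 → o.
Extended square: lon ⌊0.04657/0.00833333⌋ = 5; lat ⌊0.00988/0.00416667⌋ = 2.

NQ72ro52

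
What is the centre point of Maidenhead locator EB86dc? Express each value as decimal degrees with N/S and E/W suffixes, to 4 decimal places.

Field E=4, B=1: +4·20° lon, +1·10° lat → SW at lon -100°, lat -80°.
Square 8, 6: +8·2° lon, +6·1° lat → SW at lon -84°, lat -74°.
Subsquare d=3, c=2: +3·0.0833333° lon, +2·0.0416667° lat → SW at lon -83.75°, lat -73.9167°.
Cell spans 0.0833333° lon × 0.0416667° lat. Centre is SW corner plus half of each.
latitude 73.8958° S, longitude 83.7083° W.

73.8958° S, 83.7083° W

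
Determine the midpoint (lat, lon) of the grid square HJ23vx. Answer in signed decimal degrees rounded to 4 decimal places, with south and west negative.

3.9792, -34.2083

Field H=7, J=9: +7·20° lon, +9·10° lat → SW at lon -40°, lat 0°.
Square 2, 3: +2·2° lon, +3·1° lat → SW at lon -36°, lat 3°.
Subsquare v=21, x=23: +21·0.0833333° lon, +23·0.0416667° lat → SW at lon -34.25°, lat 3.95833°.
Cell spans 0.0833333° lon × 0.0416667° lat. Centre is SW corner plus half of each.
latitude 3.9792, longitude -34.2083.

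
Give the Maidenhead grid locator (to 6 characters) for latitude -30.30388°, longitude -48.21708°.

Add 180° to longitude and 90° to latitude: 131.7829, 59.6961.
Field: 131.7829/20 → 6 → G, 59.6961/10 → 5 → F; chars GF.
Square: 11.7829/2 → 5, 9.6961/1 → 9; chars 59.
Subsquare: 1.7829/0.0833333 → 21 → v, 0.6961/0.0416667 → 16 → q; chars vq.

GF59vq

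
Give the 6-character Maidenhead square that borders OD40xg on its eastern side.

OD50ag

Longitude subsquare x = 23; +1 → 24, wraps to 0 = a, carry into square.
Longitude square 4; +1 → 5.
The latitude characters are unchanged.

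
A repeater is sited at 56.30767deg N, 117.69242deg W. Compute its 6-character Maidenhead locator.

DO16dh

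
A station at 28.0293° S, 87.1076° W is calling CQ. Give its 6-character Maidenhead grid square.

Add 180° to longitude and 90° to latitude: 92.8924, 61.9707.
Field: lon ⌊92.8924/20⌋ = 4 → E; lat ⌊61.9707/10⌋ = 6 → G.
Square: lon ⌊12.8924/2⌋ = 6; lat ⌊1.9707/1⌋ = 1.
Subsquare: lon ⌊0.8924/0.0833333⌋ = 10 → k; lat ⌊0.9707/0.0416667⌋ = 23 → x.

EG61kx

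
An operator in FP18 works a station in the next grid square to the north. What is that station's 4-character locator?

Latitude square 8; +1 → 9.
The longitude characters are unchanged.

FP19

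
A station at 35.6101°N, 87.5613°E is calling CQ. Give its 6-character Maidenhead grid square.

NM35so

Shift to the Maidenhead origin (180°W, 90°S): lon 267.5613, lat 125.6101.
Field: lon ⌊267.5613/20⌋ = 13 → N; lat ⌊125.6101/10⌋ = 12 → M.
Square: lon ⌊7.5613/2⌋ = 3; lat ⌊5.6101/1⌋ = 5.
Subsquare: lon ⌊1.5613/0.0833333⌋ = 18 → s; lat ⌊0.6101/0.0416667⌋ = 14 → o.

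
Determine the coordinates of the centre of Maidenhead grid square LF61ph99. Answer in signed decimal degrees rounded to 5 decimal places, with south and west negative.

-38.66875, 53.32917

Field L=11, F=5: +11·20° lon, +5·10° lat → SW at lon 40°, lat -40°.
Square 6, 1: +6·2° lon, +1·1° lat → SW at lon 52°, lat -39°.
Subsquare p=15, h=7: +15·0.0833333° lon, +7·0.0416667° lat → SW at lon 53.25°, lat -38.7083°.
Extended square 9, 9: +9·0.00833333° lon, +9·0.00416667° lat → SW at lon 53.325°, lat -38.6708°.
Cell spans 0.00833333° lon × 0.00416667° lat. Centre is SW corner plus half of each.
latitude -38.66875, longitude 53.32917.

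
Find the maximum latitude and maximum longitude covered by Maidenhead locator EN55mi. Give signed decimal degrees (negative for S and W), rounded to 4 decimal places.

Field E=4, N=13: +4·20° lon, +13·10° lat → SW at lon -100°, lat 40°.
Square 5, 5: +5·2° lon, +5·1° lat → SW at lon -90°, lat 45°.
Subsquare m=12, i=8: +12·0.0833333° lon, +8·0.0416667° lat → SW at lon -89°, lat 45.3333°.
Cell spans 0.0833333° lon × 0.0416667° lat. NE corner is SW corner plus one full cell.
latitude 45.3750, longitude -88.9167.

45.3750, -88.9167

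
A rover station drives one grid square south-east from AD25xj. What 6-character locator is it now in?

Longitude subsquare x = 23; +1 → 24, wraps to 0 = a, carry into square.
Longitude square 2; +1 → 3.
Latitude subsquare j = 9; −1 → 8 = i.

AD35ai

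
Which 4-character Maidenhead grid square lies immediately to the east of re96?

AE06

Longitude square 9; +1 → 10, wraps to 0, carry into field.
Longitude field R = 17; +1 → 18, wraps to 0 = A, wrapping around the antimeridian.
The latitude characters are unchanged.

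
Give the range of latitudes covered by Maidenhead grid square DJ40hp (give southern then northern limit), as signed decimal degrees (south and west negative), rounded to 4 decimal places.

Field D=3, J=9: +3·20° lon, +9·10° lat → SW at lon -120°, lat 0°.
Square 4, 0: +4·2° lon, +0·1° lat → SW at lon -112°, lat 0°.
Subsquare h=7, p=15: +7·0.0833333° lon, +15·0.0416667° lat → SW at lon -111.417°, lat 0.625°.
Cell spans 0.0833333° lon × 0.0416667° lat.
south 0.6250, north 0.6667.

0.6250, 0.6667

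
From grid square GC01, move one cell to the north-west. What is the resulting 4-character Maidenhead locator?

Longitude square 0; −1 → -1, wraps to 9, carry into field.
Longitude field G = 6; −1 → 5 = F.
Latitude square 1; +1 → 2.

FC92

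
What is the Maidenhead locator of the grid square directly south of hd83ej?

HD83ei

Latitude subsquare j = 9; −1 → 8 = i.
The longitude characters are unchanged.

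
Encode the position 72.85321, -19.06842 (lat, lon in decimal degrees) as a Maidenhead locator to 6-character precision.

Shift to the Maidenhead origin (180°W, 90°S): lon 160.9316, lat 162.8532.
Field: 160.9316/20 → 8 → I, 162.8532/10 → 16 → Q; chars IQ.
Square: 0.9316/2 → 0, 2.8532/1 → 2; chars 02.
Subsquare: 0.9316/0.0833333 → 11 → l, 0.8532/0.0416667 → 20 → u; chars lu.

IQ02lu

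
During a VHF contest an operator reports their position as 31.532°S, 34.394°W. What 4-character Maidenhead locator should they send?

HF28

Offset from 180°W / 90°S: lon 145.61°, lat 58.47°.
Field: 145.61/20 → 7 → H, 58.47/10 → 5 → F; chars HF.
Square: 5.61/2 → 2, 8.47/1 → 8; chars 28.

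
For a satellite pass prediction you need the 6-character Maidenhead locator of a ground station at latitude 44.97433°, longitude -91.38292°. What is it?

EN44hx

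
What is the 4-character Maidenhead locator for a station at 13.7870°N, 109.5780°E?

Offset from 180°W / 90°S: lon 289.58°, lat 103.79°.
Field (20°×10°, letters A–R): lon ⌊289.58/20⌋ = 14 → O; lat ⌊103.79/10⌋ = 10 → K.
Square (2°×1°, digits 0–9): lon ⌊9.58/2⌋ = 4; lat ⌊3.79/1⌋ = 3.

OK43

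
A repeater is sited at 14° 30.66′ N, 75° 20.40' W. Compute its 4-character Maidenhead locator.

Add 180° to longitude and 90° to latitude: 104.66, 104.51.
Field: 104.66/20 → 5 → F, 104.51/10 → 10 → K; chars FK.
Square: 4.66/2 → 2, 4.51/1 → 4; chars 24.

FK24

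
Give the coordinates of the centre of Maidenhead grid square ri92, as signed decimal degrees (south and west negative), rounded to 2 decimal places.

Field R=17, I=8: +17·20° lon, +8·10° lat → SW at lon 160°, lat -10°.
Square 9, 2: +9·2° lon, +2·1° lat → SW at lon 178°, lat -8°.
Cell spans 2° lon × 1° lat. Centre is SW corner plus half of each.
latitude -7.50, longitude 179.00.

-7.50, 179.00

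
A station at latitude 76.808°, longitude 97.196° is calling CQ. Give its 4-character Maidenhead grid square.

NQ86

Offset from 180°W / 90°S: lon 277.20°, lat 166.81°.
Field: lon ⌊277.20/20⌋ = 13 → N; lat ⌊166.81/10⌋ = 16 → Q.
Square: lon ⌊17.20/2⌋ = 8; lat ⌊6.81/1⌋ = 6.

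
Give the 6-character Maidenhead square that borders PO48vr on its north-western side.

Longitude subsquare v = 21; −1 → 20 = u.
Latitude subsquare r = 17; +1 → 18 = s.

PO48us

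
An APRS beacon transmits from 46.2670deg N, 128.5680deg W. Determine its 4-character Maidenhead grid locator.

CN56

Add 180° to longitude and 90° to latitude: 51.43, 136.27.
Field: 51.43/20 → 2 → C, 136.27/10 → 13 → N; chars CN.
Square: 11.43/2 → 5, 6.27/1 → 6; chars 56.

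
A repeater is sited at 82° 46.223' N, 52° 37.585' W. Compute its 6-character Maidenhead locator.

Add 180° to longitude and 90° to latitude: 127.3736, 172.7704.
Field: lon ⌊127.3736/20⌋ = 6 → G; lat ⌊172.7704/10⌋ = 17 → R.
Square: lon ⌊7.3736/2⌋ = 3; lat ⌊2.7704/1⌋ = 2.
Subsquare: lon ⌊1.3736/0.0833333⌋ = 16 → q; lat ⌊0.7704/0.0416667⌋ = 18 → s.

GR32qs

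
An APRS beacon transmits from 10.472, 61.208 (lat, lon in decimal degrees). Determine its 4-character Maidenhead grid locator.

MK00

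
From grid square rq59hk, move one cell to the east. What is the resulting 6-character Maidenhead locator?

RQ59ik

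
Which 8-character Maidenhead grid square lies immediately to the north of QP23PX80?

QP23px81

Latitude extended square 0; +1 → 1.
The longitude characters are unchanged.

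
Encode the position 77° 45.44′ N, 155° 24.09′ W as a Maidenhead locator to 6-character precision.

BQ27hs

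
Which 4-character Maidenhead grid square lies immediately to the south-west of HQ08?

GQ97

Longitude square 0; −1 → -1, wraps to 9, carry into field.
Longitude field H = 7; −1 → 6 = G.
Latitude square 8; −1 → 7.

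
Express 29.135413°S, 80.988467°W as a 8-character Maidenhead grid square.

EG90mu17

Add 180° to longitude and 90° to latitude: 99.01153, 60.86459.
Field: lon ⌊99.01153/20⌋ = 4 → E; lat ⌊60.86459/10⌋ = 6 → G.
Square: lon ⌊19.01153/2⌋ = 9; lat ⌊0.86459/1⌋ = 0.
Subsquare: lon ⌊1.01153/0.0833333⌋ = 12 → m; lat ⌊0.86459/0.0416667⌋ = 20 → u.
Extended square: lon ⌊0.01153/0.00833333⌋ = 1; lat ⌊0.03125/0.00416667⌋ = 7.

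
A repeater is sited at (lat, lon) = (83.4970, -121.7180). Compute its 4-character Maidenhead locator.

CR93

Shift to the Maidenhead origin (180°W, 90°S): lon 58.28, lat 173.50.
Field (20°×10°, letters A–R): 58.28/20 → 2 → C, 173.50/10 → 17 → R; chars CR.
Square (2°×1°, digits 0–9): 18.28/2 → 9, 3.50/1 → 3; chars 93.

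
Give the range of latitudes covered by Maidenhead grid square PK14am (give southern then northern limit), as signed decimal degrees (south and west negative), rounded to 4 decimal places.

14.5000, 14.5417

Field P=15, K=10: +15·20° lon, +10·10° lat → SW at lon 120°, lat 10°.
Square 1, 4: +1·2° lon, +4·1° lat → SW at lon 122°, lat 14°.
Subsquare a=0, m=12: +0·0.0833333° lon, +12·0.0416667° lat → SW at lon 122°, lat 14.5°.
Cell spans 0.0833333° lon × 0.0416667° lat.
south 14.5000, north 14.5417.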